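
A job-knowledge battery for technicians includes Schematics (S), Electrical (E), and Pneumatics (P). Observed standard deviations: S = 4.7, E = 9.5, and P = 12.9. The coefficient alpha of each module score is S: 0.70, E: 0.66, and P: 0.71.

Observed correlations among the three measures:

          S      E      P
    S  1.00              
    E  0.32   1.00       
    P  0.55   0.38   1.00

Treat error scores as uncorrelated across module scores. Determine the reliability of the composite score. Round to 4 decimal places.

Var(S+E+P) = 4.7² + 9.5² + 12.9² + 2·[4.7·9.5·0.32 + 4.7·12.9·0.55 + 9.5·12.9·0.38] = 278.75 + 188.407 = 467.157.
With uncorrelated errors the cross-covariances are all true-score covariance, so they carry over unchanged; only the diagonal terms shrink to ρᵢσᵢ².
True-score variance = [4.7²·0.70 + 9.5²·0.66 + 12.9²·0.71] + 188.407 = 193.179 + 188.407 = 381.586.
Reliability = 381.586 / 467.157 = 0.8168.

0.8168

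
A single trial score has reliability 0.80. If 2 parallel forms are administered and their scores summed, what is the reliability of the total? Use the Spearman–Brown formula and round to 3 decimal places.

ρ_k = kρ / (1 + (k−1)ρ) = 2·0.80 / (1 + 1·0.80) = 1.600 / 1.800 = 0.889.

0.889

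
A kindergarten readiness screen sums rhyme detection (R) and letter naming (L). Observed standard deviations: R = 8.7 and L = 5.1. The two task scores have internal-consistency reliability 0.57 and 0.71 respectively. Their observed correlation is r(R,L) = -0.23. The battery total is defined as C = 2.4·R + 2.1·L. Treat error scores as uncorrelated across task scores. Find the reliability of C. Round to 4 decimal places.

0.5071

Var(C) = 2.4²·8.7² + 2.1²·5.1² + 2·[5.04·8.7·5.1·(-0.23)] = 550.678 − 102.867 = 447.811.
Under uncorrelated errors the observed covariances equal the true-score covariances, so only the own-variance terms attenuate.
True-score variance = [2.4²·8.7²·0.57 + 2.1²·5.1²·0.71] − 102.867 = 329.945 − 102.867 = 227.078.
Reliability = 227.078 / 447.811 = 0.5071.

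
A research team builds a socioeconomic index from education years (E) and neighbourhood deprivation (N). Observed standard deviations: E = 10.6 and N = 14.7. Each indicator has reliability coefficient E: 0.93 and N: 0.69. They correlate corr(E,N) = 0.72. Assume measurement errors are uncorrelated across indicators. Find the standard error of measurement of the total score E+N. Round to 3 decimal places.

Var(total) = 328.45 + 224.381 = 552.831.
True-score variance = 253.597 + 224.381 = 477.978, so reliability = 0.8646.
Error variance = 552.831 − 477.978 = 74.8531; SEM = √74.8531 = 8.652.

8.652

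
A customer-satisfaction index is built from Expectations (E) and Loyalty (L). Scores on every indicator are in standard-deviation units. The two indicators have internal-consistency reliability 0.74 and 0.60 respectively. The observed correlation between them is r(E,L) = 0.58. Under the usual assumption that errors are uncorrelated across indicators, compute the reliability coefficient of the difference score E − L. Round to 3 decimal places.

Var(E−L) = 1 + 1 − 2·0.58 = 2 − 1.16 = 0.84.
Because errors are independent across components, Cov(Tᵢ,Tⱼ) = Cov(Xᵢ,Xⱼ); the off-diagonal part of the true-score variance is the same as above.
True-score variance = [0.74 + 0.60] − 1.16 = 1.34 − 1.16 = 0.18.
Reliability = 0.18 / 0.84 = 0.214.

0.214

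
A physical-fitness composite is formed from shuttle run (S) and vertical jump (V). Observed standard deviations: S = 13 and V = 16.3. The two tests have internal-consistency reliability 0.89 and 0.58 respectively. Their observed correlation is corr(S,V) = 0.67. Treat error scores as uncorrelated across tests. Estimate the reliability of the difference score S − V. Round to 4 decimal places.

Var(S−V) = 13² + 16.3² − 2·13·16.3·0.67 = 434.69 − 283.946 = 150.744.
With uncorrelated errors the cross-covariances are all true-score covariance, so they carry over unchanged; only the diagonal terms shrink to ρᵢσᵢ².
True-score variance = [13²·0.89 + 16.3²·0.58] − 283.946 = 304.51 − 283.946 = 20.5642.
Reliability = 20.5642 / 150.744 = 0.1364.

0.1364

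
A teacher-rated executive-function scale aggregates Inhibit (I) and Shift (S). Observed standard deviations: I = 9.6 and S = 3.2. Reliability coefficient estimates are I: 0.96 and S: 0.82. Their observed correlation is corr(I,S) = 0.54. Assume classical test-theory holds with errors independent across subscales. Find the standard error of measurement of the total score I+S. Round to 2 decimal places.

Var(total) = 102.4 + 33.1776 = 135.578.
True-score variance = 96.8704 + 33.1776 = 130.048, so reliability = 0.9592.
Error variance = 135.578 − 130.048 = 5.5296; SEM = √5.5296 = 2.35.

2.35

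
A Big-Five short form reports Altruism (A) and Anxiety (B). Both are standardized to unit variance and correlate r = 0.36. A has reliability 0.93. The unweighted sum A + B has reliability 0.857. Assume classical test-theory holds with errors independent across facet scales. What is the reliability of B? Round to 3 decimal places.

0.681

Var(A+B) = 2 + 2·0.36 = 2.720.
True-score variance = ρ_A + ρ_B + 2·0.36, so 0.857 = (0.93 + ρ_B + 0.72) / 2.720.
ρ_B = 0.857·2.720 − 0.93 − 0.72 = 0.681.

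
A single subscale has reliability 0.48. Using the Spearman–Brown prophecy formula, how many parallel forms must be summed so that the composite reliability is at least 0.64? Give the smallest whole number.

k ≥ ρ*(1−ρ₁)/(ρ₁(1−ρ*)) = 0.64·0.52 / (0.48·0.36) = 1.926.
Smallest integer k = 2.

2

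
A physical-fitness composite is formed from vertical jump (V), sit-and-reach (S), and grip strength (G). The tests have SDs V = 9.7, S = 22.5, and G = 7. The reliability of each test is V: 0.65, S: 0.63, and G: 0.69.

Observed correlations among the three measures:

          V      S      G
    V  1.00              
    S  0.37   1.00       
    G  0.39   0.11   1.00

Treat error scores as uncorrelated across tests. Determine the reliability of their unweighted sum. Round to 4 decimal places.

0.7380

Var(V+S+G) = 9.7² + 22.5² + 7² + 2·[9.7·22.5·0.37 + 9.7·7·0.39 + 22.5·7·0.11] = 649.34 + 249.117 = 898.457.
Because errors are independent across components, Cov(Tᵢ,Tⱼ) = Cov(Xᵢ,Xⱼ); the off-diagonal part of the true-score variance is the same as above.
True-score variance = [9.7²·0.65 + 22.5²·0.63 + 7²·0.69] + 249.117 = 413.906 + 249.117 = 663.023.
Reliability = 663.023 / 898.457 = 0.7380.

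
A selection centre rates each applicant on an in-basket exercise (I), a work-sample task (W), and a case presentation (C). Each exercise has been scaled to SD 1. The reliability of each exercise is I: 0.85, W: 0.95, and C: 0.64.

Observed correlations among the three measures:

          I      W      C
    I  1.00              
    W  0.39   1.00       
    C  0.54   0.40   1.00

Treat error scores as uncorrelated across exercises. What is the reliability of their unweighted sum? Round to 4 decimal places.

Var(I+W+C) = 3 + 2·[0.39 + 0.54 + 0.40] = 3 + 2.66 = 5.66.
Under uncorrelated errors the observed covariances equal the true-score covariances, so only the own-variance terms attenuate.
True-score variance = [0.85 + 0.95 + 0.64] + 2.66 = 2.44 + 2.66 = 5.1.
Reliability = 5.1 / 5.66 = 0.9011.

0.9011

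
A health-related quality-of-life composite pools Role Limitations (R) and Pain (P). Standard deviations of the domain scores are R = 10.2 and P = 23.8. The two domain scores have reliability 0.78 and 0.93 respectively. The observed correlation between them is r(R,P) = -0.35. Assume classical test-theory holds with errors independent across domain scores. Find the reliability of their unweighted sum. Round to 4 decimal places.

Var(R+P) = 10.2² + 23.8² + 2·[10.2·23.8·(-0.35)] = 670.48 − 169.932 = 500.548.
Because errors are independent across components, Cov(Tᵢ,Tⱼ) = Cov(Xᵢ,Xⱼ); the off-diagonal part of the true-score variance is the same as above.
True-score variance = [10.2²·0.78 + 23.8²·0.93] − 169.932 = 607.94 − 169.932 = 438.008.
Reliability = 438.008 / 500.548 = 0.8751.

0.8751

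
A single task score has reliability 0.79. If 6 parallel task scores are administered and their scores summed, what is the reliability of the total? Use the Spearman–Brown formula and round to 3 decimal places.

0.958

ρ_k = kρ / (1 + (k−1)ρ) = 6·0.79 / (1 + 5·0.79) = 4.740 / 4.950 = 0.958.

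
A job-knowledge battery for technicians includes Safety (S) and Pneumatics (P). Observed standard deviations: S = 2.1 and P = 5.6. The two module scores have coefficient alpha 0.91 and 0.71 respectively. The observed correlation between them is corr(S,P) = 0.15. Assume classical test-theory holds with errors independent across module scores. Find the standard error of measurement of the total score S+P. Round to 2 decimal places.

3.08

Var(total) = 35.77 + 3.528 = 39.298.
True-score variance = 26.2787 + 3.528 = 29.8067, so reliability = 0.7585.
Error variance = 39.298 − 29.8067 = 9.4913; SEM = √9.4913 = 3.08.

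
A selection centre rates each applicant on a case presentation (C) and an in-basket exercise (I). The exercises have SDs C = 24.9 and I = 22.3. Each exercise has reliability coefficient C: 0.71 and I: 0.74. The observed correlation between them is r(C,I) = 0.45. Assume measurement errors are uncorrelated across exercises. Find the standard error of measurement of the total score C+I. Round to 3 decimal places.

17.581

Var(total) = 1117.3 + 499.743 = 1617.04.
True-score variance = 808.202 + 499.743 = 1307.94, so reliability = 0.8088.
Error variance = 1617.04 − 1307.94 = 309.098; SEM = √309.098 = 17.581.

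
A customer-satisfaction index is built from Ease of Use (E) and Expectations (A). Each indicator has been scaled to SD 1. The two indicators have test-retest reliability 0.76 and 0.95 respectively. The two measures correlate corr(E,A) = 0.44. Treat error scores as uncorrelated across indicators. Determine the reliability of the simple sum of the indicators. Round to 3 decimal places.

Var(E+A) = 2 + 2·[0.44] = 2 + 0.88 = 2.88.
Because errors are independent across components, Cov(Tᵢ,Tⱼ) = Cov(Xᵢ,Xⱼ); the off-diagonal part of the true-score variance is the same as above.
True-score variance = [0.76 + 0.95] + 0.88 = 1.71 + 0.88 = 2.59.
Reliability = 2.59 / 2.88 = 0.899.

0.899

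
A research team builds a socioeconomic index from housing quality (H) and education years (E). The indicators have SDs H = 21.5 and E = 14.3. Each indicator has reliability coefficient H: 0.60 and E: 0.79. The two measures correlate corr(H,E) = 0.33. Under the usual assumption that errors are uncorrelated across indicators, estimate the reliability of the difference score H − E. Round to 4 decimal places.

0.5088

Var(H−E) = 21.5² + 14.3² − 2·21.5·14.3·0.33 = 666.74 − 202.917 = 463.823.
Under uncorrelated errors the observed covariances equal the true-score covariances, so only the own-variance terms attenuate.
True-score variance = [21.5²·0.60 + 14.3²·0.79] − 202.917 = 438.897 − 202.917 = 235.98.
Reliability = 235.98 / 463.823 = 0.5088.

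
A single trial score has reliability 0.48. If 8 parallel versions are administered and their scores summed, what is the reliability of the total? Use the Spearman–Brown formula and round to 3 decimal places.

0.881

ρ_k = kρ / (1 + (k−1)ρ) = 8·0.48 / (1 + 7·0.48) = 3.840 / 4.360 = 0.881.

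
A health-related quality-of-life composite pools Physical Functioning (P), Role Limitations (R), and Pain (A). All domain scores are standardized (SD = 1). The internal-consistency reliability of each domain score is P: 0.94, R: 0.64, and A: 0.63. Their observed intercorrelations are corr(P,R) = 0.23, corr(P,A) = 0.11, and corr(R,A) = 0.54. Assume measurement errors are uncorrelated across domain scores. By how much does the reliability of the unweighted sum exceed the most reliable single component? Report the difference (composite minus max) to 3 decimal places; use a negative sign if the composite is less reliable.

-0.106

Var(sum) = 3 + 1.76 = 4.76; true-score variance = 2.21 + 1.76 = 3.97; composite reliability = 0.8340.
Max component reliability = 0.9400.
Difference = 0.8340 − 0.9400 = -0.106.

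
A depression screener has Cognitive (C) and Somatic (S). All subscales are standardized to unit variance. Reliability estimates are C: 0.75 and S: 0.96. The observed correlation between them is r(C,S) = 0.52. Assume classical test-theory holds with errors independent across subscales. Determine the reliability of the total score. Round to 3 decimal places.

0.905

Var(C+S) = 2 + 2·[0.52] = 2 + 1.04 = 3.04.
With uncorrelated errors the cross-covariances are all true-score covariance, so they carry over unchanged; only the diagonal terms shrink to ρᵢσᵢ².
True-score variance = [0.75 + 0.96] + 1.04 = 1.71 + 1.04 = 2.75.
Reliability = 2.75 / 3.04 = 0.905.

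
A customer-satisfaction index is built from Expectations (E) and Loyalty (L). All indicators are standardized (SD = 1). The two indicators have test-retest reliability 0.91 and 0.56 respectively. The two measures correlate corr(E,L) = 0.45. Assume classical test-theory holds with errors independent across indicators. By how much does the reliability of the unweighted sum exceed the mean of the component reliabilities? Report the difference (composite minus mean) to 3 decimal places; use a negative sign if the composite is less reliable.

0.082

Var(sum) = 2 + 0.9 = 2.9; true-score variance = 1.47 + 0.9 = 2.37; composite reliability = 0.8172.
Mean component reliability = 0.7350.
Difference = 0.8172 − 0.7350 = 0.082.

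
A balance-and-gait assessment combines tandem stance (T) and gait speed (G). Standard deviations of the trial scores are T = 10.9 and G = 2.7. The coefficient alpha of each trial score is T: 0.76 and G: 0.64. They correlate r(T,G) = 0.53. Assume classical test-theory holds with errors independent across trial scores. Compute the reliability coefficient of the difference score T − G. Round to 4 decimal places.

Var(T−G) = 10.9² + 2.7² − 2·10.9·2.7·0.53 = 126.1 − 31.1958 = 94.9042.
Under uncorrelated errors the observed covariances equal the true-score covariances, so only the own-variance terms attenuate.
True-score variance = [10.9²·0.76 + 2.7²·0.64] − 31.1958 = 94.9612 − 31.1958 = 63.7654.
Reliability = 63.7654 / 94.9042 = 0.6719.

0.6719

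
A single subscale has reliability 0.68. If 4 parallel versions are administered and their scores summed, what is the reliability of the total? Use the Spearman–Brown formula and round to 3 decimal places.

ρ_k = kρ / (1 + (k−1)ρ) = 4·0.68 / (1 + 3·0.68) = 2.720 / 3.040 = 0.895.

0.895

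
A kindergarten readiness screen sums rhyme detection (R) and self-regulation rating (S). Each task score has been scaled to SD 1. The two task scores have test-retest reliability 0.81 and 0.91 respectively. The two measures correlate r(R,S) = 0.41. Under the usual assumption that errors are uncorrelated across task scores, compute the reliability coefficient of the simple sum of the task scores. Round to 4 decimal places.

Var(R+S) = 2 + 2·[0.41] = 2 + 0.82 = 2.82.
Because errors are independent across components, Cov(Tᵢ,Tⱼ) = Cov(Xᵢ,Xⱼ); the off-diagonal part of the true-score variance is the same as above.
True-score variance = [0.81 + 0.91] + 0.82 = 1.72 + 0.82 = 2.54.
Reliability = 2.54 / 2.82 = 0.9007.

0.9007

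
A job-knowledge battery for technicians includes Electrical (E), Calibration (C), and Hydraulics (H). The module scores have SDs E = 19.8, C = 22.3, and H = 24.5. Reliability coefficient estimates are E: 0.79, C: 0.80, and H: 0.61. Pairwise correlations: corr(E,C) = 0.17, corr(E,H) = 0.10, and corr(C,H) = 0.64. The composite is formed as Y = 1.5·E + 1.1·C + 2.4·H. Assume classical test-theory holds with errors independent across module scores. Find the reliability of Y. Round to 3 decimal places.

Var(Y) = 1.5²·19.8² + 1.1²·22.3² + 2.4²·24.5² + 2·[1.65·19.8·22.3·0.17 + 3.6·19.8·24.5·0.10 + 2.64·22.3·24.5·0.64] = 4941.25 + 2443.2 = 7384.45.
Because errors are independent across components, Cov(Tᵢ,Tⱼ) = Cov(Xᵢ,Xⱼ); the off-diagonal part of the true-score variance is the same as above.
True-score variance = [1.5²·19.8²·0.79 + 1.1²·22.3²·0.80 + 2.4²·24.5²·0.61] + 2443.2 = 3287.27 + 2443.2 = 5730.47.
Reliability = 5730.47 / 7384.45 = 0.776.

0.776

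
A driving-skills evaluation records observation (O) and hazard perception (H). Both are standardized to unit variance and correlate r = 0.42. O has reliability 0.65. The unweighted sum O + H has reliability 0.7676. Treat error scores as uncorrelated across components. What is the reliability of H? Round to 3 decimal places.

0.690

Var(O+H) = 2 + 2·0.42 = 2.840.
True-score variance = ρ_O + ρ_H + 2·0.42, so 0.7676 = (0.65 + ρ_H + 0.84) / 2.840.
ρ_H = 0.7676·2.840 − 0.65 − 0.84 = 0.690.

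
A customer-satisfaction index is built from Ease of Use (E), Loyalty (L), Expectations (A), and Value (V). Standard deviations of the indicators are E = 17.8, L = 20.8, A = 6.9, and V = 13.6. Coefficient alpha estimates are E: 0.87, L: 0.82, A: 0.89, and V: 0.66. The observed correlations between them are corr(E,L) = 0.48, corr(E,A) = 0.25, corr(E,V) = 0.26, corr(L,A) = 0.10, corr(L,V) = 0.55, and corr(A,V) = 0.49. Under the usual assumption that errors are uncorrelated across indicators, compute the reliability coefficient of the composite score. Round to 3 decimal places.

0.904

Var(E+L+A+V) = 17.8² + 20.8² + 6.9² + 13.6² + 2·[17.8·20.8·0.48 + 17.8·6.9·0.25 + 17.8·13.6·0.26 + 20.8·6.9·0.10 + 20.8·13.6·0.55 + 6.9·13.6·0.49] = 982.05 + 974.557 = 1956.61.
With uncorrelated errors the cross-covariances are all true-score covariance, so they carry over unchanged; only the diagonal terms shrink to ρᵢσᵢ².
True-score variance = [17.8²·0.87 + 20.8²·0.82 + 6.9²·0.89 + 13.6²·0.66] + 974.557 = 794.862 + 974.557 = 1769.42.
Reliability = 1769.42 / 1956.61 = 0.904.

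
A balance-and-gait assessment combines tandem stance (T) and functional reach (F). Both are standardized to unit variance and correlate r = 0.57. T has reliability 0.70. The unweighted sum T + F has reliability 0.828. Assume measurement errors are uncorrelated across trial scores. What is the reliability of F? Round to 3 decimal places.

0.760

Var(T+F) = 2 + 2·0.57 = 3.140.
True-score variance = ρ_T + ρ_F + 2·0.57, so 0.828 = (0.70 + ρ_F + 1.14) / 3.140.
ρ_F = 0.828·3.140 − 0.70 − 1.14 = 0.760.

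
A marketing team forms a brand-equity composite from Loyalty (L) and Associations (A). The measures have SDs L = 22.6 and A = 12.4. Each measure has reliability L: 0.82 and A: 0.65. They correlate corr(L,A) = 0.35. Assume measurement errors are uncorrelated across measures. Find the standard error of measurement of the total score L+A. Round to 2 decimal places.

12.07

Var(total) = 664.52 + 196.168 = 860.688.
True-score variance = 518.767 + 196.168 = 714.935, so reliability = 0.8307.
Error variance = 860.688 − 714.935 = 145.753; SEM = √145.753 = 12.07.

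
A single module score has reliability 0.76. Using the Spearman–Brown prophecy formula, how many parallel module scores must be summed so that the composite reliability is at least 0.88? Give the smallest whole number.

3

k ≥ ρ*(1−ρ₁)/(ρ₁(1−ρ*)) = 0.88·0.24 / (0.76·0.12) = 2.316.
Smallest integer k = 3.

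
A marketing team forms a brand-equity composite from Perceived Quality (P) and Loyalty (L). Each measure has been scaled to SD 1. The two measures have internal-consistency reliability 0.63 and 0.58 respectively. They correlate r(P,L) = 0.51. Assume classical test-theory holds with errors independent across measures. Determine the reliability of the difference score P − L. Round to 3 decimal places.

0.194

Var(P−L) = 1 + 1 − 2·0.51 = 2 − 1.02 = 0.98.
Under uncorrelated errors the observed covariances equal the true-score covariances, so only the own-variance terms attenuate.
True-score variance = [0.63 + 0.58] − 1.02 = 1.21 − 1.02 = 0.19.
Reliability = 0.19 / 0.98 = 0.194.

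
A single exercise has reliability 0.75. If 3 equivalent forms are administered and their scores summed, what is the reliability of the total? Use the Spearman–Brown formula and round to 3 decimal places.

0.900

ρ_k = kρ / (1 + (k−1)ρ) = 3·0.75 / (1 + 2·0.75) = 2.250 / 2.500 = 0.900.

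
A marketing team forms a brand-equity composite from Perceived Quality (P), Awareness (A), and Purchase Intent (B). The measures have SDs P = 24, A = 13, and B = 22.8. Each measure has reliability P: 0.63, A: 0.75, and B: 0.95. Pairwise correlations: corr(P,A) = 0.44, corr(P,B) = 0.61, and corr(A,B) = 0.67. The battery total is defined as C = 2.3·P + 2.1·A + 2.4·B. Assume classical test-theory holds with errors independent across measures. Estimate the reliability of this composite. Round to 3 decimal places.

0.894

Var(C) = 2.3²·24² + 2.1²·13² + 2.4²·22.8² + 2·[4.83·24·13·0.44 + 5.52·24·22.8·0.61 + 5.04·13·22.8·0.67] = 6786.61 + 7012.96 = 13799.6.
With uncorrelated errors the cross-covariances are all true-score covariance, so they carry over unchanged; only the diagonal terms shrink to ρᵢσᵢ².
True-score variance = [2.3²·24²·0.63 + 2.1²·13²·0.75 + 2.4²·22.8²·0.95] + 7012.96 = 5323.17 + 7012.96 = 12336.1.
Reliability = 12336.1 / 13799.6 = 0.894.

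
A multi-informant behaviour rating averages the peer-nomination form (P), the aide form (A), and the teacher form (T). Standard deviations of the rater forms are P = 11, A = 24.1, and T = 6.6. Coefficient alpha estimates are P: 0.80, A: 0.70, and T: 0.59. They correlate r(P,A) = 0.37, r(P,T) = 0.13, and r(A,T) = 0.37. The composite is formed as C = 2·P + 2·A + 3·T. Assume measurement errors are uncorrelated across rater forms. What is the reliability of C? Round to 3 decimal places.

0.801

Var(C) = 2²·11² + 2²·24.1² + 3²·6.6² + 2·[4·11·24.1·0.37 + 6·11·6.6·0.13 + 6·24.1·6.6·0.37] = 3199.28 + 1604.18 = 4803.46.
With uncorrelated errors the cross-covariances are all true-score covariance, so they carry over unchanged; only the diagonal terms shrink to ρᵢσᵢ².
True-score variance = [2²·11²·0.80 + 2²·24.1²·0.70 + 3²·6.6²·0.59] + 1604.18 = 2244.77 + 1604.18 = 3848.95.
Reliability = 3848.95 / 4803.46 = 0.801.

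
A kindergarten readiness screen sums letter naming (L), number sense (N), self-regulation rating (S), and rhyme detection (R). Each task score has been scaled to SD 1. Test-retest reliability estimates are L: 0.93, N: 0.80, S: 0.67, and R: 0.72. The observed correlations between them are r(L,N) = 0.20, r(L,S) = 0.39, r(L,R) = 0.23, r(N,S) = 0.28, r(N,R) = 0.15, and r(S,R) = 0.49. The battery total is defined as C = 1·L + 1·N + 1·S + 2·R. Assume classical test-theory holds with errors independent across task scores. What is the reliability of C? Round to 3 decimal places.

Var(C) = 1 + 1 + 1 + 2² + 2·[0.20 + 0.39 + 2·0.23 + 0.28 + 2·0.15 + 2·0.49] = 7 + 5.22 = 12.22.
Under uncorrelated errors the observed covariances equal the true-score covariances, so only the own-variance terms attenuate.
True-score variance = [0.93 + 0.80 + 0.67 + 2²·0.72] + 5.22 = 5.28 + 5.22 = 10.5.
Reliability = 10.5 / 12.22 = 0.859.

0.859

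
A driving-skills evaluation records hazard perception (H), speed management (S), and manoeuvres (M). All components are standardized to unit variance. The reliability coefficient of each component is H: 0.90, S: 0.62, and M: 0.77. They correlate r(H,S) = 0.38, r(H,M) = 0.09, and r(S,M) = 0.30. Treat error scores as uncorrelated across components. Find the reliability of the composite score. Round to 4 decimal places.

Var(H+S+M) = 3 + 2·[0.38 + 0.09 + 0.30] = 3 + 1.54 = 4.54.
With uncorrelated errors the cross-covariances are all true-score covariance, so they carry over unchanged; only the diagonal terms shrink to ρᵢσᵢ².
True-score variance = [0.90 + 0.62 + 0.77] + 1.54 = 2.29 + 1.54 = 3.83.
Reliability = 3.83 / 4.54 = 0.8436.

0.8436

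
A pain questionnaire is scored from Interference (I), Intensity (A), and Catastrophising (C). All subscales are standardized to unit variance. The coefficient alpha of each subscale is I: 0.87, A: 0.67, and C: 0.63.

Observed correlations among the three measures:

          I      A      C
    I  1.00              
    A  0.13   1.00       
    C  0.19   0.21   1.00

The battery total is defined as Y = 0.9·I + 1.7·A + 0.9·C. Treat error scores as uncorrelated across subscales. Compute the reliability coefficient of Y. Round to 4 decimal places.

Var(Y) = 0.9² + 1.7² + 0.9² + 2·[1.53·0.13 + 0.81·0.19 + 1.53·0.21] = 4.51 + 1.3482 = 5.8582.
With uncorrelated errors the cross-covariances are all true-score covariance, so they carry over unchanged; only the diagonal terms shrink to ρᵢσᵢ².
True-score variance = [0.9²·0.87 + 1.7²·0.67 + 0.9²·0.63] + 1.3482 = 3.1513 + 1.3482 = 4.4995.
Reliability = 4.4995 / 5.8582 = 0.7681.

0.7681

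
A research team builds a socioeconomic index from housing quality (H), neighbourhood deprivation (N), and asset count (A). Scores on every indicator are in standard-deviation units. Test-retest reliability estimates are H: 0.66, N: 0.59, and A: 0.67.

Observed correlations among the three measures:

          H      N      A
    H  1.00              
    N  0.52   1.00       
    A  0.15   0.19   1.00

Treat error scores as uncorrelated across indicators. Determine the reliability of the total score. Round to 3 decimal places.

Var(H+N+A) = 3 + 2·[0.52 + 0.15 + 0.19] = 3 + 1.72 = 4.72.
Because errors are independent across components, Cov(Tᵢ,Tⱼ) = Cov(Xᵢ,Xⱼ); the off-diagonal part of the true-score variance is the same as above.
True-score variance = [0.66 + 0.59 + 0.67] + 1.72 = 1.92 + 1.72 = 3.64.
Reliability = 3.64 / 4.72 = 0.771.

0.771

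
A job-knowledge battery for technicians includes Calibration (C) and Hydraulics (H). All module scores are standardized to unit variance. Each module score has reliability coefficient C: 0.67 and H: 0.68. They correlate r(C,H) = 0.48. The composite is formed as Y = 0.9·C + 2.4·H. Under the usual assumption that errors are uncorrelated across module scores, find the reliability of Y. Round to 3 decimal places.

Var(Y) = 0.9² + 2.4² + 2·[2.16·0.48] = 6.57 + 2.0736 = 8.6436.
Because errors are independent across components, Cov(Tᵢ,Tⱼ) = Cov(Xᵢ,Xⱼ); the off-diagonal part of the true-score variance is the same as above.
True-score variance = [0.9²·0.67 + 2.4²·0.68] + 2.0736 = 4.4595 + 2.0736 = 6.5331.
Reliability = 6.5331 / 8.6436 = 0.756.

0.756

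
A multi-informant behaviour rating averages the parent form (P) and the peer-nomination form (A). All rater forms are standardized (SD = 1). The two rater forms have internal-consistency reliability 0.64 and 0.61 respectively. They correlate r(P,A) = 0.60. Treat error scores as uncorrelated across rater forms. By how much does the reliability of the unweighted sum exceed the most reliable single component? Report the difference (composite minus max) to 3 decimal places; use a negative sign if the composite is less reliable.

Var(sum) = 2 + 1.2 = 3.2; true-score variance = 1.25 + 1.2 = 2.45; composite reliability = 0.7656.
Max component reliability = 0.6400.
Difference = 0.7656 − 0.6400 = 0.126.

0.126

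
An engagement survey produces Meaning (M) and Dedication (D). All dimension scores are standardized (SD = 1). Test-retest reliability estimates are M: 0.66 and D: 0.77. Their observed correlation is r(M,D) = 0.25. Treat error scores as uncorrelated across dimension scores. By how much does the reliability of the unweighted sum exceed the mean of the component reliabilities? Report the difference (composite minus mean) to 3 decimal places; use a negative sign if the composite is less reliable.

Var(sum) = 2 + 0.5 = 2.5; true-score variance = 1.43 + 0.5 = 1.93; composite reliability = 0.7720.
Mean component reliability = 0.7150.
Difference = 0.7720 − 0.7150 = 0.057.

0.057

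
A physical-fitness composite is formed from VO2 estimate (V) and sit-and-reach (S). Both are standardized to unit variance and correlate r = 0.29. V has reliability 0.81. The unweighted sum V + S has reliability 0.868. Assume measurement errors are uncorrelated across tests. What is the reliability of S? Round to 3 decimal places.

Var(V+S) = 2 + 2·0.29 = 2.580.
True-score variance = ρ_V + ρ_S + 2·0.29, so 0.868 = (0.81 + ρ_S + 0.58) / 2.580.
ρ_S = 0.868·2.580 − 0.81 − 0.58 = 0.849.

0.849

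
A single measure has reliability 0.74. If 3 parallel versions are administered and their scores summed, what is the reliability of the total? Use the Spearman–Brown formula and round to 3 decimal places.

0.895

ρ_k = kρ / (1 + (k−1)ρ) = 3·0.74 / (1 + 2·0.74) = 2.220 / 2.480 = 0.895.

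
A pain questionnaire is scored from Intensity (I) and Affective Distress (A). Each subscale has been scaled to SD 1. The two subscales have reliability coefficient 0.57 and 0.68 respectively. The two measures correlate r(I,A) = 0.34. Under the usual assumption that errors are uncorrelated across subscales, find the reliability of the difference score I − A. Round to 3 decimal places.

Var(I−A) = 1 + 1 − 2·0.34 = 2 − 0.68 = 1.32.
Because errors are independent across components, Cov(Tᵢ,Tⱼ) = Cov(Xᵢ,Xⱼ); the off-diagonal part of the true-score variance is the same as above.
True-score variance = [0.57 + 0.68] − 0.68 = 1.25 − 0.68 = 0.57.
Reliability = 0.57 / 1.32 = 0.432.

0.432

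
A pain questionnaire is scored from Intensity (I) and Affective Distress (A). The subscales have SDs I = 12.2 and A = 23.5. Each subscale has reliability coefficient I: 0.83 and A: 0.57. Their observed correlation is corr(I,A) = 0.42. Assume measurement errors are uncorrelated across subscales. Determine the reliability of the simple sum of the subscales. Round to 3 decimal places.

0.721

Var(I+A) = 12.2² + 23.5² + 2·[12.2·23.5·0.42] = 701.09 + 240.828 = 941.918.
Because errors are independent across components, Cov(Tᵢ,Tⱼ) = Cov(Xᵢ,Xⱼ); the off-diagonal part of the true-score variance is the same as above.
True-score variance = [12.2²·0.83 + 23.5²·0.57] + 240.828 = 438.32 + 240.828 = 679.148.
Reliability = 679.148 / 941.918 = 0.721.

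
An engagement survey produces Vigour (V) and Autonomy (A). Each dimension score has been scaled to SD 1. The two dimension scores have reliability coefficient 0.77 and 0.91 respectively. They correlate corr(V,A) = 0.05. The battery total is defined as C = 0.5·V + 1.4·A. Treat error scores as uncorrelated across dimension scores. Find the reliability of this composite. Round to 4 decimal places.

Var(C) = 0.5² + 1.4² + 2·[0.7·0.05] = 2.21 + 0.07 = 2.28.
Under uncorrelated errors the observed covariances equal the true-score covariances, so only the own-variance terms attenuate.
True-score variance = [0.5²·0.77 + 1.4²·0.91] + 0.07 = 1.9761 + 0.07 = 2.0461.
Reliability = 2.0461 / 2.28 = 0.8974.

0.8974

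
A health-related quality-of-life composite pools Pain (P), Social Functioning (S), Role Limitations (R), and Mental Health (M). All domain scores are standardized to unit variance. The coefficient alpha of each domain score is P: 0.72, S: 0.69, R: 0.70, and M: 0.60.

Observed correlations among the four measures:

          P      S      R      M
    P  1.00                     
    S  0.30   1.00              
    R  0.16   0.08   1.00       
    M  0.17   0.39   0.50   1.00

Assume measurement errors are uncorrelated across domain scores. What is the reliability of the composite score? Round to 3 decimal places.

Var(P+S+R+M) = 4 + 2·[0.30 + 0.16 + 0.17 + 0.08 + 0.39 + 0.50] = 4 + 3.2 = 7.2.
Under uncorrelated errors the observed covariances equal the true-score covariances, so only the own-variance terms attenuate.
True-score variance = [0.72 + 0.69 + 0.70 + 0.60] + 3.2 = 2.71 + 3.2 = 5.91.
Reliability = 5.91 / 7.2 = 0.821.

0.821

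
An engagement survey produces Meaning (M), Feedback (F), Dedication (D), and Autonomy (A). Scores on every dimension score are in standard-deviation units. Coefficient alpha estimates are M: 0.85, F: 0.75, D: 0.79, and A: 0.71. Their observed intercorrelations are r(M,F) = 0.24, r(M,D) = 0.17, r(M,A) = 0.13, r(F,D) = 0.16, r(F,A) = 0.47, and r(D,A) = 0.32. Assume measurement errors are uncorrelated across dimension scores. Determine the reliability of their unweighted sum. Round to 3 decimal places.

0.871

Var(M+F+D+A) = 4 + 2·[0.24 + 0.17 + 0.13 + 0.16 + 0.47 + 0.32] = 4 + 2.98 = 6.98.
With uncorrelated errors the cross-covariances are all true-score covariance, so they carry over unchanged; only the diagonal terms shrink to ρᵢσᵢ².
True-score variance = [0.85 + 0.75 + 0.79 + 0.71] + 2.98 = 3.1 + 2.98 = 6.08.
Reliability = 6.08 / 6.98 = 0.871.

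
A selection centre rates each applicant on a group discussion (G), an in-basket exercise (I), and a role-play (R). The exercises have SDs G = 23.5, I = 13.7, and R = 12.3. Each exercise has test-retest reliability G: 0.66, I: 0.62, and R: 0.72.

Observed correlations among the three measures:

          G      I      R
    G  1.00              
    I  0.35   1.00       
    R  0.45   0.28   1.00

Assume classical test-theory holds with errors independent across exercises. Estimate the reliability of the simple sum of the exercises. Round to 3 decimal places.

Var(G+I+R) = 23.5² + 13.7² + 12.3² + 2·[23.5·13.7·0.35 + 23.5·12.3·0.45 + 13.7·12.3·0.28] = 891.23 + 579.876 = 1471.11.
With uncorrelated errors the cross-covariances are all true-score covariance, so they carry over unchanged; only the diagonal terms shrink to ρᵢσᵢ².
True-score variance = [23.5²·0.66 + 13.7²·0.62 + 12.3²·0.72] + 579.876 = 589.782 + 579.876 = 1169.66.
Reliability = 1169.66 / 1471.11 = 0.795.

0.795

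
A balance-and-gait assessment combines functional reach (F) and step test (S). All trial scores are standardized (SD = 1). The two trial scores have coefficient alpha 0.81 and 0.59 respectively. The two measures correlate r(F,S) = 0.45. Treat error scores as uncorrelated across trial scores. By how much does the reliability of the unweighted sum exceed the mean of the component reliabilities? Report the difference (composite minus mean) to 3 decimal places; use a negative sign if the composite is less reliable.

0.093

Var(sum) = 2 + 0.9 = 2.9; true-score variance = 1.4 + 0.9 = 2.3; composite reliability = 0.7931.
Mean component reliability = 0.7000.
Difference = 0.7931 − 0.7000 = 0.093.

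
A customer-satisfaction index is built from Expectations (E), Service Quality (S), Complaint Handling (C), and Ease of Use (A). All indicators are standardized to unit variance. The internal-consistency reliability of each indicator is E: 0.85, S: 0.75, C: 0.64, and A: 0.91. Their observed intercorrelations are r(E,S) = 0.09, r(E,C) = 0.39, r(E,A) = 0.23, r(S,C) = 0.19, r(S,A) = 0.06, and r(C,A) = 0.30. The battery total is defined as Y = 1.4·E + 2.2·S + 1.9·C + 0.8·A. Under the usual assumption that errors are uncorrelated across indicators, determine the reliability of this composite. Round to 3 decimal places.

0.831

Var(Y) = 1.4² + 2.2² + 1.9² + 0.8² + 2·[3.08·0.09 + 2.66·0.39 + 1.12·0.23 + 4.18·0.19 + 1.76·0.06 + 1.52·0.30] = 11.05 + 5.856 = 16.906.
Because errors are independent across components, Cov(Tᵢ,Tⱼ) = Cov(Xᵢ,Xⱼ); the off-diagonal part of the true-score variance is the same as above.
True-score variance = [1.4²·0.85 + 2.2²·0.75 + 1.9²·0.64 + 0.8²·0.91] + 5.856 = 8.1888 + 5.856 = 14.0448.
Reliability = 14.0448 / 16.906 = 0.831.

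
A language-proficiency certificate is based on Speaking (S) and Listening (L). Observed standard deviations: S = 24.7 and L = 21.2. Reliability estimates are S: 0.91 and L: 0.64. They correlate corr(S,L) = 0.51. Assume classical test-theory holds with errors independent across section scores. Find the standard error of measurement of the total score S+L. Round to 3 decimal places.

14.721

Var(total) = 1059.53 + 534.113 = 1593.64.
True-score variance = 842.823 + 534.113 = 1376.94, so reliability = 0.8640.
Error variance = 1593.64 − 1376.94 = 216.707; SEM = √216.707 = 14.721.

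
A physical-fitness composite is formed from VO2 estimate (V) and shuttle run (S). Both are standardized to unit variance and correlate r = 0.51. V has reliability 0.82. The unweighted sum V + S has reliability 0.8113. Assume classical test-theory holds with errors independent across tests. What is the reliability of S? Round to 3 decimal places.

0.610

Var(V+S) = 2 + 2·0.51 = 3.020.
True-score variance = ρ_V + ρ_S + 2·0.51, so 0.8113 = (0.82 + ρ_S + 1.02) / 3.020.
ρ_S = 0.8113·3.020 − 0.82 − 1.02 = 0.610.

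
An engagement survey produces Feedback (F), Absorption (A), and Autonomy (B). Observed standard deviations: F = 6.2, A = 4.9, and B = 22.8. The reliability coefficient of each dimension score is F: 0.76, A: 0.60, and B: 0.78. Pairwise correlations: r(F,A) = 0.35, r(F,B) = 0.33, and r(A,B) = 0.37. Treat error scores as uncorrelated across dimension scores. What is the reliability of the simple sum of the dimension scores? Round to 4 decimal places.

0.8291

Var(F+A+B) = 6.2² + 4.9² + 22.8² + 2·[6.2·4.9·0.35 + 6.2·22.8·0.33 + 4.9·22.8·0.37] = 582.29 + 197.236 = 779.526.
Under uncorrelated errors the observed covariances equal the true-score covariances, so only the own-variance terms attenuate.
True-score variance = [6.2²·0.76 + 4.9²·0.60 + 22.8²·0.78] + 197.236 = 449.096 + 197.236 = 646.332.
Reliability = 646.332 / 779.526 = 0.8291.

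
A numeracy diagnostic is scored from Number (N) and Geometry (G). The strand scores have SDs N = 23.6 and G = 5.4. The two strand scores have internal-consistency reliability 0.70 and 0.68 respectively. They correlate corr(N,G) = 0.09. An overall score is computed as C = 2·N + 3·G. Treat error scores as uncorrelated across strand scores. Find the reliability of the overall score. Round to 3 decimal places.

0.714

Var(C) = 2²·23.6² + 3²·5.4² + 2·[6·23.6·5.4·0.09] = 2490.28 + 137.635 = 2627.92.
With uncorrelated errors the cross-covariances are all true-score covariance, so they carry over unchanged; only the diagonal terms shrink to ρᵢσᵢ².
True-score variance = [2²·23.6²·0.70 + 3²·5.4²·0.68] + 137.635 = 1737.95 + 137.635 = 1875.58.
Reliability = 1875.58 / 2627.92 = 0.714.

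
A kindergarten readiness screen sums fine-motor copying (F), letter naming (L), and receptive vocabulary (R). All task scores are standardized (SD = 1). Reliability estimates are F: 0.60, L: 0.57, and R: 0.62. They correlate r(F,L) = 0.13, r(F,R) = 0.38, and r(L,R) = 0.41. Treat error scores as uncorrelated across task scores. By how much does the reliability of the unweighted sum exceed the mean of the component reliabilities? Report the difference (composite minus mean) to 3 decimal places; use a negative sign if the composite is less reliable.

0.153

Var(sum) = 3 + 1.84 = 4.84; true-score variance = 1.79 + 1.84 = 3.63; composite reliability = 0.7500.
Mean component reliability = 0.5967.
Difference = 0.7500 − 0.5967 = 0.153.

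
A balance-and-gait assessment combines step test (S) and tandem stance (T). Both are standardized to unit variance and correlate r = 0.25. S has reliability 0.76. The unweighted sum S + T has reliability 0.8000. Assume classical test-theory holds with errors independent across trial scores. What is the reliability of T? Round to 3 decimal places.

0.740

Var(S+T) = 2 + 2·0.25 = 2.500.
True-score variance = ρ_S + ρ_T + 2·0.25, so 0.8000 = (0.76 + ρ_T + 0.50) / 2.500.
ρ_T = 0.8000·2.500 − 0.76 − 0.50 = 0.740.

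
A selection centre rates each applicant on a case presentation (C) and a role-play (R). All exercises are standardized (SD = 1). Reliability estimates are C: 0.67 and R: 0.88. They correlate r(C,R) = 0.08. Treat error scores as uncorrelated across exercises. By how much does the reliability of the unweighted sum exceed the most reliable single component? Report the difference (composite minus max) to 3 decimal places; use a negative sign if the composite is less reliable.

-0.088

Var(sum) = 2 + 0.16 = 2.16; true-score variance = 1.55 + 0.16 = 1.71; composite reliability = 0.7917.
Max component reliability = 0.8800.
Difference = 0.7917 − 0.8800 = -0.088.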